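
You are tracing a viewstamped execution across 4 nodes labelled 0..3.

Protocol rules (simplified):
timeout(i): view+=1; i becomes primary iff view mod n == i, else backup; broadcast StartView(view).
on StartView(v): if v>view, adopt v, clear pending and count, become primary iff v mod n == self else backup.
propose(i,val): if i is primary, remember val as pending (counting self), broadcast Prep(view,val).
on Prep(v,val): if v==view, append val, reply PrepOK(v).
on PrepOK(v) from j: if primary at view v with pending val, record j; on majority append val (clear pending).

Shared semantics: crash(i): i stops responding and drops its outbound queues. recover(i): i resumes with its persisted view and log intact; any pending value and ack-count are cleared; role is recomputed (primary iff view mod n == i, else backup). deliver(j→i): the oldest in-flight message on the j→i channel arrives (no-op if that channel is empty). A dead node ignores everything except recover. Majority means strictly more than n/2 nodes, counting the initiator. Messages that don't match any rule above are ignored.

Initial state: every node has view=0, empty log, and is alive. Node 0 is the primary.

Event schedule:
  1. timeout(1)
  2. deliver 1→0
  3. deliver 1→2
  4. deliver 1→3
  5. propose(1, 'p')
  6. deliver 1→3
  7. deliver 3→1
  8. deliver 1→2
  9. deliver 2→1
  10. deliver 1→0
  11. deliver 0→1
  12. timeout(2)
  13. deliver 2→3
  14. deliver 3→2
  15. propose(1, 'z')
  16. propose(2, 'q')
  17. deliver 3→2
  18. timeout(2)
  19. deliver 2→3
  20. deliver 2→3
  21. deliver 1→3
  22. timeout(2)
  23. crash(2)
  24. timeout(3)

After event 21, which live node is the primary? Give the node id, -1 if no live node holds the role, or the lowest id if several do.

1

step 1 timeout(1): 1={prim,v=1,log=-}
step 2 deliver 1→0: 0={back,v=1,log=-}
step 3 deliver 1→2: 2={back,v=1,log=-}
step 4 deliver 1→3: 3={back,v=1,log=-}
step 5 propose(1,'p'): —
step 6 deliver 1→3: 3={back,v=1,log=p}
step 7 deliver 3→1: —
step 8 deliver 1→2: 2={back,v=1,log=p}
step 9 deliver 2→1: 1={prim,v=1,log=p}
step 10 deliver 1→0: 0={back,v=1,log=p}
step 11 deliver 0→1: —
step 12 timeout(2): 2={prim,v=2,log=p}
step 13 deliver 2→3: 3={back,v=2,log=p}
step 14 deliver 3→2: —
step 15 propose(1,'z'): —
step 16 propose(2,'q'): —
step 17 deliver 3→2: —
step 18 timeout(2): 2={back,v=3,log=p}
step 19 deliver 2→3: 3={back,v=2,log=p,q}
step 20 deliver 2→3: 3={prim,v=3,log=p,q}
step 21 deliver 1→3: —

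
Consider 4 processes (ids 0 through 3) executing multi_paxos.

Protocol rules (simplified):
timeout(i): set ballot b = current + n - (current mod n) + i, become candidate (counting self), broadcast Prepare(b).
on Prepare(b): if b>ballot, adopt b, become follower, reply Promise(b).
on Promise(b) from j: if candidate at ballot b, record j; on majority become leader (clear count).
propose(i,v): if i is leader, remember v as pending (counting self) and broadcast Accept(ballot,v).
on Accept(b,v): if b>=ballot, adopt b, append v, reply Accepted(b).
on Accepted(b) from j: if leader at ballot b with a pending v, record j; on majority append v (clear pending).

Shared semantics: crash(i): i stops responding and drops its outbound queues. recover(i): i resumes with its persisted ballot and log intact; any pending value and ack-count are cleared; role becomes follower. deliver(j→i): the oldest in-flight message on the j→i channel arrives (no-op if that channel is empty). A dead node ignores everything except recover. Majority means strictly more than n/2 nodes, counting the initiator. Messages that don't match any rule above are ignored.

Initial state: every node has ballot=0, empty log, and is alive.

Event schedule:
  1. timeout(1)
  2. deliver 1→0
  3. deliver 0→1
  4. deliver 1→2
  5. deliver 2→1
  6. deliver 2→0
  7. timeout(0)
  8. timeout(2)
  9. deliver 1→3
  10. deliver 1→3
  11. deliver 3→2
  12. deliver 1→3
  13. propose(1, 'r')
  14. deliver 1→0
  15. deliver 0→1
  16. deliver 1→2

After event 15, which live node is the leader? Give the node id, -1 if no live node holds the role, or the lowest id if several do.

-1

after 1 — timeout(1): n1:cand/b5/[-]
after 2 — deliver 1→0: n0:foll/b5/[-]
after 3 — deliver 0→1: ·
after 4 — deliver 1→2: n2:foll/b5/[-]
after 5 — deliver 2→1: n1:lead/b5/[-]
after 6 — deliver 2→0: ·
after 7 — timeout(0): n0:cand/b8/[-]
after 8 — timeout(2): n2:cand/b10/[-]
after 9 — deliver 1→3: n3:foll/b5/[-]
after 10 — deliver 1→3: ·
after 11 — deliver 3→2: ·
after 12 — deliver 1→3: ·
after 13 — propose(1,'r'): ·
after 14 — deliver 1→0: ·
after 15 — deliver 0→1: n1:foll/b8/[-]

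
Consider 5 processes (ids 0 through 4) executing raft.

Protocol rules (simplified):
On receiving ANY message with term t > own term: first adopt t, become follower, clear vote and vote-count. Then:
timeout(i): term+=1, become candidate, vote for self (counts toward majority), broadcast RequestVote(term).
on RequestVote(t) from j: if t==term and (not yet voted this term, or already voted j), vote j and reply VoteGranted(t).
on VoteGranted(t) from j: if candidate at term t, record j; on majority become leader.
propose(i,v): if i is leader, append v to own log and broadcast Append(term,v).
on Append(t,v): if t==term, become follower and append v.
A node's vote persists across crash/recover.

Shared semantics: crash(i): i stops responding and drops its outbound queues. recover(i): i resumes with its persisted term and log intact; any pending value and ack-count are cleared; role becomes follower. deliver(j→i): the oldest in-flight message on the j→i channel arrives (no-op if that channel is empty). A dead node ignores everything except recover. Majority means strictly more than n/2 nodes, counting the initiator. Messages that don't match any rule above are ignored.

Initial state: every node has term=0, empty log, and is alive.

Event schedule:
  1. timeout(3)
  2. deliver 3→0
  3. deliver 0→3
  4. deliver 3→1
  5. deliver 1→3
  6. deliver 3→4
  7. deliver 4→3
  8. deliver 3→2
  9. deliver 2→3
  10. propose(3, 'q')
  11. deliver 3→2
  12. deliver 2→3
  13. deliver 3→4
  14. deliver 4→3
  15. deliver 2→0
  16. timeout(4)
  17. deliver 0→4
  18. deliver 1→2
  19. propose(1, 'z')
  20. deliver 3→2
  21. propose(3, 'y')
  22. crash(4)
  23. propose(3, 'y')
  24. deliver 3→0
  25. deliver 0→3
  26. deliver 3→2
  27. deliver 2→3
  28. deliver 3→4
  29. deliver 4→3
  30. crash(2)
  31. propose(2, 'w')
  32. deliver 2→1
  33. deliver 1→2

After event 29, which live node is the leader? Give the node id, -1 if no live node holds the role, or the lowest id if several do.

e1 timeout(3): 3[cand,t=1,-]
e2 deliver 3→0: 0[foll,t=1,-]
e3 deliver 0→3: ·
e4 deliver 3→1: 1[foll,t=1,-]
e5 deliver 1→3: 3[lead,t=1,-]
e6 deliver 3→4: 4[foll,t=1,-]
e7 deliver 4→3: ·
e8 deliver 3→2: 2[foll,t=1,-]
e9 deliver 2→3: ·
e10 propose(3,'q'): 3[lead,t=1,q]
e11 deliver 3→2: 2[foll,t=1,q]
e12 deliver 2→3: ·
e13 deliver 3→4: 4[foll,t=1,q]
e14 deliver 4→3: ·
e15 deliver 2→0: ·
e16 timeout(4): 4[cand,t=2,q]
e17 deliver 0→4: ·
e18 deliver 1→2: ·
e19 propose(1,'z'): ·
e20 deliver 3→2: ·
e21 propose(3,'y'): 3[lead,t=1,q,y]
e22 crash(4): 4[✗cand,t=2,q]
e23 propose(3,'y'): 3[lead,t=1,q,y,y]
e24 deliver 3→0: 0[foll,t=1,q]
e25 deliver 0→3: ·
e26 deliver 3→2: 2[foll,t=1,q,y]
e27 deliver 2→3: ·
e28 deliver 3→4: ·
e29 deliver 4→3: ·

3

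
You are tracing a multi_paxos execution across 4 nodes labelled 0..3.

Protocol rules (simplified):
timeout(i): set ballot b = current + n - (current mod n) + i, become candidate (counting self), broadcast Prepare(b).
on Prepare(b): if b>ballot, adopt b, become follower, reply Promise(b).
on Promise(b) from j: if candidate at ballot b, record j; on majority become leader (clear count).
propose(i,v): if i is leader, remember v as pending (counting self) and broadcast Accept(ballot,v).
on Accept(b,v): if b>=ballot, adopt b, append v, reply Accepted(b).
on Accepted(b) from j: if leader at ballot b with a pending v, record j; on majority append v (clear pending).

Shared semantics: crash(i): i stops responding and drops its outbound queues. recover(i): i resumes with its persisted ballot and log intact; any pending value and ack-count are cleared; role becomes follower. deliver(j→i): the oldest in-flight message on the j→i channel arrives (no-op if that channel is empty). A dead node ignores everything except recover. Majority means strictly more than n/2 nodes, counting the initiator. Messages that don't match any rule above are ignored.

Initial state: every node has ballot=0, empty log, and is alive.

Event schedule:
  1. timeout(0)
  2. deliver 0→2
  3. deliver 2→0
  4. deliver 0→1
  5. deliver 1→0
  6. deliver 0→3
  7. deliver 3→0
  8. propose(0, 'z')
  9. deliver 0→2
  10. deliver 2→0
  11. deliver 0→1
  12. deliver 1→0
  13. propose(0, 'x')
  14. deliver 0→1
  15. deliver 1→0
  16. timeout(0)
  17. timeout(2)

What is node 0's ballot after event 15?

after 1 — timeout(0): n0:cand/b4/[-]
after 2 — deliver 0→2: n2:foll/b4/[-]
after 3 — deliver 2→0: ·
after 4 — deliver 0→1: n1:foll/b4/[-]
after 5 — deliver 1→0: n0:lead/b4/[-]
after 6 — deliver 0→3: n3:foll/b4/[-]
after 7 — deliver 3→0: ·
after 8 — propose(0,'z'): ·
after 9 — deliver 0→2: n2:foll/b4/[z]
after 10 — deliver 2→0: ·
after 11 — deliver 0→1: n1:foll/b4/[z]
after 12 — deliver 1→0: n0:lead/b4/[z]
after 13 — propose(0,'x'): ·
after 14 — deliver 0→1: n1:foll/b4/[z,x]
after 15 — deliver 1→0: ·

4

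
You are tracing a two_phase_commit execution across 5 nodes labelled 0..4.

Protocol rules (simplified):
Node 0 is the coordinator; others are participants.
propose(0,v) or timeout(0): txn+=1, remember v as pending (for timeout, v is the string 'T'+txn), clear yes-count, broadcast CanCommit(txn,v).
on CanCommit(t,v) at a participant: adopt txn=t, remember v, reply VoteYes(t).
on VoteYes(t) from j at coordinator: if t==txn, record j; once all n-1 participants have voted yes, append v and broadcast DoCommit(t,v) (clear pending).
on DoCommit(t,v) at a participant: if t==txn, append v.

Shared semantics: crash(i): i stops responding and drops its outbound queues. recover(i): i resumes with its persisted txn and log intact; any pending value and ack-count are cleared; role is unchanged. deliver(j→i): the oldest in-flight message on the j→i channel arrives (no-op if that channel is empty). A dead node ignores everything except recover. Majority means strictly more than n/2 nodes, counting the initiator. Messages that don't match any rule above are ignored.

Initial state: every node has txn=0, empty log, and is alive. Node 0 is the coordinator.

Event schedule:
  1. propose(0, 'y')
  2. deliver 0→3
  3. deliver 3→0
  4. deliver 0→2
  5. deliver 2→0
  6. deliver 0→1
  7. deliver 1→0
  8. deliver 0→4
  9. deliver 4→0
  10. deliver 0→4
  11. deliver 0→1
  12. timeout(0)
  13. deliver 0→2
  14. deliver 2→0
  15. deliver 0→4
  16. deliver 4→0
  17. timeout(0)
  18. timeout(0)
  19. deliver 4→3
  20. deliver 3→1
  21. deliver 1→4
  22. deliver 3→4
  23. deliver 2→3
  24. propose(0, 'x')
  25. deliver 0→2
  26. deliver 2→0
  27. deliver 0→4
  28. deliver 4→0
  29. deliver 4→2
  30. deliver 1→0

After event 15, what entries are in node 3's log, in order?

empty

step 1 propose(0,'y'): 0={coor,t=1,log=-}
step 2 deliver 0→3: 3={part,t=1,log=-}
step 3 deliver 3→0: —
step 4 deliver 0→2: 2={part,t=1,log=-}
step 5 deliver 2→0: —
step 6 deliver 0→1: 1={part,t=1,log=-}
step 7 deliver 1→0: —
step 8 deliver 0→4: 4={part,t=1,log=-}
step 9 deliver 4→0: 0={coor,t=1,log=y}
step 10 deliver 0→4: 4={part,t=1,log=y}
step 11 deliver 0→1: 1={part,t=1,log=y}
step 12 timeout(0): 0={coor,t=2,log=y}
step 13 deliver 0→2: 2={part,t=1,log=y}
step 14 deliver 2→0: —
step 15 deliver 0→4: 4={part,t=2,log=y}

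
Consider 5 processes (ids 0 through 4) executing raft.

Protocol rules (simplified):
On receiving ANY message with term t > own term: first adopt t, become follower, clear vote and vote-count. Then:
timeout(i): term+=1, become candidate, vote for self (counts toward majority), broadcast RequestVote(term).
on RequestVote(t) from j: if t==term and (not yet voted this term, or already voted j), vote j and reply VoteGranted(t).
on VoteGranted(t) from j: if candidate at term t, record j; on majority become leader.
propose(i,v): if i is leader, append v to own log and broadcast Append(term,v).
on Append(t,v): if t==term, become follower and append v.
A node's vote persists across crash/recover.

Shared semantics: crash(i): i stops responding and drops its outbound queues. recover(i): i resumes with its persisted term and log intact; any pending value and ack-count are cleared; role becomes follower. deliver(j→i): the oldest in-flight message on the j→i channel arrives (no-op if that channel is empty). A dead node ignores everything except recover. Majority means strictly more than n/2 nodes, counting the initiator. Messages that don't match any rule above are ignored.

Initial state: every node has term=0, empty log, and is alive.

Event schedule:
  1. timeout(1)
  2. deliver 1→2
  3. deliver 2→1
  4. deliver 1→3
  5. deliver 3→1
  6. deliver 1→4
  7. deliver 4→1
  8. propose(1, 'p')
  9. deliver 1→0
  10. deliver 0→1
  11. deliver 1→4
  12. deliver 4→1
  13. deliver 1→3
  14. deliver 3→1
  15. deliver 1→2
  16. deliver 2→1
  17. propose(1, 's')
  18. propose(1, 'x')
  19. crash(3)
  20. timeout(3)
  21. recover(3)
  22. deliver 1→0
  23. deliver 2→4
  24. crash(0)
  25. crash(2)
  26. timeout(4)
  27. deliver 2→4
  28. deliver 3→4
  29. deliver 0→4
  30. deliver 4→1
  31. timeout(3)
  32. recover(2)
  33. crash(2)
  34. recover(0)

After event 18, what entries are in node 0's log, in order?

1. timeout(1):  <1:cand t1 ->
2. deliver 1→2:  <2:foll t1 ->
3. deliver 2→1:  nop
4. deliver 1→3:  <3:foll t1 ->
5. deliver 3→1:  <1:lead t1 ->
6. deliver 1→4:  <4:foll t1 ->
7. deliver 4→1:  nop
8. propose(1,'p'):  <1:lead t1 p>
9. deliver 1→0:  <0:foll t1 ->
10. deliver 0→1:  nop
11. deliver 1→4:  <4:foll t1 p>
12. deliver 4→1:  nop
13. deliver 1→3:  <3:foll t1 p>
14. deliver 3→1:  nop
15. deliver 1→2:  <2:foll t1 p>
16. deliver 2→1:  nop
17. propose(1,'s'):  <1:lead t1 p,s>
18. propose(1,'x'):  <1:lead t1 p,s,x>

empty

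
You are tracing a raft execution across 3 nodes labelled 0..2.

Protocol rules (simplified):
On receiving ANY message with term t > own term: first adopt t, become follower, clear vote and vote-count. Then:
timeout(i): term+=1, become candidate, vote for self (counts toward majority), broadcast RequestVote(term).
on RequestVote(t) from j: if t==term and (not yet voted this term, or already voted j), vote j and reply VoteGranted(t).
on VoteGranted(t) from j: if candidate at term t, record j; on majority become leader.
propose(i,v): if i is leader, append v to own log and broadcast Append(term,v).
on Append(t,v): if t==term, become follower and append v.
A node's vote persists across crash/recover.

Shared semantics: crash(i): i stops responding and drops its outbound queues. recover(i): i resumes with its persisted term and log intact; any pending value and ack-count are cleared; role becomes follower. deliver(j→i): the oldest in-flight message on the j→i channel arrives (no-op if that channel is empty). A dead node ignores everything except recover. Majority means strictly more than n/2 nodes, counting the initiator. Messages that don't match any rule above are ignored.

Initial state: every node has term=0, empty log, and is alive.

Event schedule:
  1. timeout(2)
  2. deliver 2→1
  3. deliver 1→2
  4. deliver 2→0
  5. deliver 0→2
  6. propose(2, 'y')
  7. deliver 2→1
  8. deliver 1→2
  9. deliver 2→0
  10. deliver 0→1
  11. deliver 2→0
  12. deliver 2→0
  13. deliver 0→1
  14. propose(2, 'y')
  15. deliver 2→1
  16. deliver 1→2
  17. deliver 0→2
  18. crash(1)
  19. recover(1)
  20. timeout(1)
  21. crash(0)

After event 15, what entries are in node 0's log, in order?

y

step 1 timeout(2): 2={cand,t=1,log=-}
step 2 deliver 2→1: 1={foll,t=1,log=-}
step 3 deliver 1→2: 2={lead,t=1,log=-}
step 4 deliver 2→0: 0={foll,t=1,log=-}
step 5 deliver 0→2: —
step 6 propose(2,'y'): 2={lead,t=1,log=y}
step 7 deliver 2→1: 1={foll,t=1,log=y}
step 8 deliver 1→2: —
step 9 deliver 2→0: 0={foll,t=1,log=y}
step 10 deliver 0→1: —
step 11 deliver 2→0: —
step 12 deliver 2→0: —
step 13 deliver 0→1: —
step 14 propose(2,'y'): 2={lead,t=1,log=y,y}
step 15 deliver 2→1: 1={foll,t=1,log=y,y}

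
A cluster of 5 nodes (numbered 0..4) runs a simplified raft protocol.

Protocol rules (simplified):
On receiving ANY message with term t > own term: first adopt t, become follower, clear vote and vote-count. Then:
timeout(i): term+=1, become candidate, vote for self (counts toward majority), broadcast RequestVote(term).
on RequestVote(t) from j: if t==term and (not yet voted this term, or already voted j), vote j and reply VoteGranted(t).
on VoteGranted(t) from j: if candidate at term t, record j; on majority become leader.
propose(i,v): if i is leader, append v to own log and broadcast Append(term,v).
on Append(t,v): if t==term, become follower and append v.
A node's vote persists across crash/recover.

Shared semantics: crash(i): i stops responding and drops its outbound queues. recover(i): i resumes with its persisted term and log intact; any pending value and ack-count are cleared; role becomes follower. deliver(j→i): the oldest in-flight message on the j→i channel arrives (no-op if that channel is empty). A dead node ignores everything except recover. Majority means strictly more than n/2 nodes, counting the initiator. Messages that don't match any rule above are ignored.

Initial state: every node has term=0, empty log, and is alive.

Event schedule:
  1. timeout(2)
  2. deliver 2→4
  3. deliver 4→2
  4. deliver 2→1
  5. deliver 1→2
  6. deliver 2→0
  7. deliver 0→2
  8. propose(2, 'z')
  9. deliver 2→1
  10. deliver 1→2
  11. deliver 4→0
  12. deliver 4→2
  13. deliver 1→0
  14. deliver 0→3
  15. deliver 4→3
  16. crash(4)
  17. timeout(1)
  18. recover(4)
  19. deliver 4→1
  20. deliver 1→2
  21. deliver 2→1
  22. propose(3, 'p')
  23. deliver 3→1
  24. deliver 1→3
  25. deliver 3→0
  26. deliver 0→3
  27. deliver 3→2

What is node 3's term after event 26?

2

[1] timeout(2) → N2(cand t1 [-])
[2] deliver 2→4 → N4(foll t1 [-])
[3] deliver 4→2 → ∅
[4] deliver 2→1 → N1(foll t1 [-])
[5] deliver 1→2 → N2(lead t1 [-])
[6] deliver 2→0 → N0(foll t1 [-])
[7] deliver 0→2 → ∅
[8] propose(2,'z') → N2(lead t1 [z])
[9] deliver 2→1 → N1(foll t1 [z])
[10] deliver 1→2 → ∅
[11] deliver 4→0 → ∅
[12] deliver 4→2 → ∅
[13] deliver 1→0 → ∅
[14] deliver 0→3 → ∅
[15] deliver 4→3 → ∅
[16] crash(4) → N4(✗foll t1 [-])
[17] timeout(1) → N1(cand t2 [z])
[18] recover(4) → N4(foll t1 [-])
[19] deliver 4→1 → ∅
[20] deliver 1→2 → N2(foll t2 [z])
[21] deliver 2→1 → ∅
[22] propose(3,'p') → ∅
[23] deliver 3→1 → ∅
[24] deliver 1→3 → N3(foll t2 [-])
[25] deliver 3→0 → ∅
[26] deliver 0→3 → ∅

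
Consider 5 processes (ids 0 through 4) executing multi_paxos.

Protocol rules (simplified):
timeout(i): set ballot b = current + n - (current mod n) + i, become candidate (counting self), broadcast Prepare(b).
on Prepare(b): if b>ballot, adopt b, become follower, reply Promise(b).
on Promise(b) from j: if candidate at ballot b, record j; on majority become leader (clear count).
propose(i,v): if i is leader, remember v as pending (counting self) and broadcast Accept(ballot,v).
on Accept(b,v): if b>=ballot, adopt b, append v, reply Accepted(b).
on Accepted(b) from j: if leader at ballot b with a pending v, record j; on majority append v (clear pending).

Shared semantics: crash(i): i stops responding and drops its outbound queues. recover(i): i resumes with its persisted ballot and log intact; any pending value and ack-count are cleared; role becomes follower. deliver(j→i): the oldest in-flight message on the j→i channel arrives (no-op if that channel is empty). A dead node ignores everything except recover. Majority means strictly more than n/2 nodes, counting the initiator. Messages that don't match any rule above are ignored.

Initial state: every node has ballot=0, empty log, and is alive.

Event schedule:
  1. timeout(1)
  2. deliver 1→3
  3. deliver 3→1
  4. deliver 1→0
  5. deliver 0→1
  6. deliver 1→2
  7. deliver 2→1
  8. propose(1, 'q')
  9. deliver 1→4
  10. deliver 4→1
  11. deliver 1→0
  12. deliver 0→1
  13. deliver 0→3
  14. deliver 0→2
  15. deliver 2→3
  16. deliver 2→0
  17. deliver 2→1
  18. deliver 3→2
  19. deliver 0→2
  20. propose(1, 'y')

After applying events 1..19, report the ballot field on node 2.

6

[1] timeout(1) → N1(cand b6 [-])
[2] deliver 1→3 → N3(foll b6 [-])
[3] deliver 3→1 → ∅
[4] deliver 1→0 → N0(foll b6 [-])
[5] deliver 0→1 → N1(lead b6 [-])
[6] deliver 1→2 → N2(foll b6 [-])
[7] deliver 2→1 → ∅
[8] propose(1,'q') → ∅
[9] deliver 1→4 → N4(foll b6 [-])
[10] deliver 4→1 → ∅
[11] deliver 1→0 → N0(foll b6 [q])
[12] deliver 0→1 → ∅
[13] deliver 0→3 → ∅
[14] deliver 0→2 → ∅
[15] deliver 2→3 → ∅
[16] deliver 2→0 → ∅
[17] deliver 2→1 → ∅
[18] deliver 3→2 → ∅
[19] deliver 0→2 → ∅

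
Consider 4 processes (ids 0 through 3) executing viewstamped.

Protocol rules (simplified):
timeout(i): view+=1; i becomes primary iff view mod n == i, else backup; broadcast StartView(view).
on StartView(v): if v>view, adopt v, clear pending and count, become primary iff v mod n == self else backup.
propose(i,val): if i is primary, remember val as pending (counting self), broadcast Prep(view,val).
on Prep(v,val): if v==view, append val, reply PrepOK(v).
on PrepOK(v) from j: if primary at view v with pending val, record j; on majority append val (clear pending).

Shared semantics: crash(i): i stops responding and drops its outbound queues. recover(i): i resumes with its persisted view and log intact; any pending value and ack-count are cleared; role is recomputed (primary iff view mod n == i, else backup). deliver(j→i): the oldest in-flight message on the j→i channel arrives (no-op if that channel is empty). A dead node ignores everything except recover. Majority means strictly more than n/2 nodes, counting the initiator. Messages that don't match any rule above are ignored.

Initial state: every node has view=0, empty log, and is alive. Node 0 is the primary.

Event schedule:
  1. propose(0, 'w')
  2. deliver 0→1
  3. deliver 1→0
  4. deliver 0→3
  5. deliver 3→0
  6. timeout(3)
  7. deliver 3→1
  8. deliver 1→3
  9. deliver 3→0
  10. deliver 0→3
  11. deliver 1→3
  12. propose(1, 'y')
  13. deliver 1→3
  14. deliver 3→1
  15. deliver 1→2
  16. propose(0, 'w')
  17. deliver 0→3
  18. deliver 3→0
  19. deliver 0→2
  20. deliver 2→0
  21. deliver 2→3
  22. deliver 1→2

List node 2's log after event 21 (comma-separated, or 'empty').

e1 propose(0,'w'): ·
e2 deliver 0→1: 1[back,v=0,w]
e3 deliver 1→0: ·
e4 deliver 0→3: 3[back,v=0,w]
e5 deliver 3→0: 0[prim,v=0,w]
e6 timeout(3): 3[back,v=1,w]
e7 deliver 3→1: 1[prim,v=1,w]
e8 deliver 1→3: ·
e9 deliver 3→0: 0[back,v=1,w]
e10 deliver 0→3: ·
e11 deliver 1→3: ·
e12 propose(1,'y'): ·
e13 deliver 1→3: 3[back,v=1,w,y]
e14 deliver 3→1: ·
e15 deliver 1→2: ·
e16 propose(0,'w'): ·
e17 deliver 0→3: ·
e18 deliver 3→0: ·
e19 deliver 0→2: 2[back,v=0,w]
e20 deliver 2→0: ·
e21 deliver 2→3: ·

w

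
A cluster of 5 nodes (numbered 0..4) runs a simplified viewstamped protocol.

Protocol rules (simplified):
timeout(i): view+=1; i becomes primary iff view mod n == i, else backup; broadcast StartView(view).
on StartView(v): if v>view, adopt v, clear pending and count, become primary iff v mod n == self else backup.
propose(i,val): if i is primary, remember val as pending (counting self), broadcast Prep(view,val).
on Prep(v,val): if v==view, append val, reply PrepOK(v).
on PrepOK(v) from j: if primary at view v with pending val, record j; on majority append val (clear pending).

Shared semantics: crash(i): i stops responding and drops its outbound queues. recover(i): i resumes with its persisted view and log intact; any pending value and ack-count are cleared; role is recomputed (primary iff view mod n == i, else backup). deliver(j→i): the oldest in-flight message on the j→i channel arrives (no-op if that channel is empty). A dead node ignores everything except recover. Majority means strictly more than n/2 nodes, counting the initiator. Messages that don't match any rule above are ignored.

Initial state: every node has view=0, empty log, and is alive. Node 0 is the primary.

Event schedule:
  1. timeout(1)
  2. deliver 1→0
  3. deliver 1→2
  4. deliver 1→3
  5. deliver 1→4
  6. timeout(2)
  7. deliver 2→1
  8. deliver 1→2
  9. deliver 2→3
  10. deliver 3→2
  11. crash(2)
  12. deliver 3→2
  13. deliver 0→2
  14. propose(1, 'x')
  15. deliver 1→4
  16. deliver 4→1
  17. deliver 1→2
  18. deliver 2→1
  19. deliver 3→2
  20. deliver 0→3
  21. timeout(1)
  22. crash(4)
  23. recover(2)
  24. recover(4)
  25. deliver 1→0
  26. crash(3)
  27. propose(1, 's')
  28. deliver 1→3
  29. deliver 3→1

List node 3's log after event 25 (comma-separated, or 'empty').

e1 timeout(1): 1[prim,v=1,-]
e2 deliver 1→0: 0[back,v=1,-]
e3 deliver 1→2: 2[back,v=1,-]
e4 deliver 1→3: 3[back,v=1,-]
e5 deliver 1→4: 4[back,v=1,-]
e6 timeout(2): 2[prim,v=2,-]
e7 deliver 2→1: 1[back,v=2,-]
e8 deliver 1→2: ·
e9 deliver 2→3: 3[back,v=2,-]
e10 deliver 3→2: ·
e11 crash(2): 2[✗prim,v=2,-]
e12 deliver 3→2: ·
e13 deliver 0→2: ·
e14 propose(1,'x'): ·
e15 deliver 1→4: ·
e16 deliver 4→1: ·
e17 deliver 1→2: ·
e18 deliver 2→1: ·
e19 deliver 3→2: ·
e20 deliver 0→3: ·
e21 timeout(1): 1[back,v=3,-]
e22 crash(4): 4[✗back,v=1,-]
e23 recover(2): 2[prim,v=2,-]
e24 recover(4): 4[back,v=1,-]
e25 deliver 1→0: 0[back,v=3,-]

empty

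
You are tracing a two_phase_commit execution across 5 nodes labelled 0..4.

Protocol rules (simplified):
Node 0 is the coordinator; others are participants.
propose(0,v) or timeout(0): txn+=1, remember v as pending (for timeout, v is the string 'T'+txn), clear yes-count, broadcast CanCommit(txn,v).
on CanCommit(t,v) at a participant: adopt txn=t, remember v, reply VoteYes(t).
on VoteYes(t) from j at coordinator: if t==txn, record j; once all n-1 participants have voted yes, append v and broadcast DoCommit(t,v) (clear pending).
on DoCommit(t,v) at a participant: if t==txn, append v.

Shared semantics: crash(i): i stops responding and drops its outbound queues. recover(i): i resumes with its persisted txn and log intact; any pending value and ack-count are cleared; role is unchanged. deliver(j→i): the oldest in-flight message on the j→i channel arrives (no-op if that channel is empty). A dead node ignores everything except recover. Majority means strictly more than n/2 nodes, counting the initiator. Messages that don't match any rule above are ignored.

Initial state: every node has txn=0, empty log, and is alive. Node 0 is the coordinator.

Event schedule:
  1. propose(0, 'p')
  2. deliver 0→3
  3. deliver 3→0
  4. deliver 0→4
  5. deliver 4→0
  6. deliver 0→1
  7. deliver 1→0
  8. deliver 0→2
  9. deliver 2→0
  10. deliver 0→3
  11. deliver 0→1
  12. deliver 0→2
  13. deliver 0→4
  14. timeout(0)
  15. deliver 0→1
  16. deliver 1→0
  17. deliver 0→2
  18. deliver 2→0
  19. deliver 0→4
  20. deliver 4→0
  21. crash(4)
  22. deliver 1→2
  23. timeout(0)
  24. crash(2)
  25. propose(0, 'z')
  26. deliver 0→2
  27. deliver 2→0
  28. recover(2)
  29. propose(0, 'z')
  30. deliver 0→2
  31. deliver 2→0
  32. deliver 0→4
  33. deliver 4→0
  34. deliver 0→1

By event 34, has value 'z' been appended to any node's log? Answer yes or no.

no

step 1 propose(0,'p'): 0={coor,t=1,log=-}
step 2 deliver 0→3: 3={part,t=1,log=-}
step 3 deliver 3→0: —
step 4 deliver 0→4: 4={part,t=1,log=-}
step 5 deliver 4→0: —
step 6 deliver 0→1: 1={part,t=1,log=-}
step 7 deliver 1→0: —
step 8 deliver 0→2: 2={part,t=1,log=-}
step 9 deliver 2→0: 0={coor,t=1,log=p}
step 10 deliver 0→3: 3={part,t=1,log=p}
step 11 deliver 0→1: 1={part,t=1,log=p}
step 12 deliver 0→2: 2={part,t=1,log=p}
step 13 deliver 0→4: 4={part,t=1,log=p}
step 14 timeout(0): 0={coor,t=2,log=p}
step 15 deliver 0→1: 1={part,t=2,log=p}
step 16 deliver 1→0: —
step 17 deliver 0→2: 2={part,t=2,log=p}
step 18 deliver 2→0: —
step 19 deliver 0→4: 4={part,t=2,log=p}
step 20 deliver 4→0: —
step 21 crash(4): 4={✗part,t=2,log=p}
step 22 deliver 1→2: —
step 23 timeout(0): 0={coor,t=3,log=p}
step 24 crash(2): 2={✗part,t=2,log=p}
step 25 propose(0,'z'): 0={coor,t=4,log=p}
step 26 deliver 0→2: —
step 27 deliver 2→0: —
step 28 recover(2): 2={part,t=2,log=p}
step 29 propose(0,'z'): 0={coor,t=5,log=p}
step 30 deliver 0→2: 2={part,t=3,log=p}
step 31 deliver 2→0: —
step 32 deliver 0→4: —
step 33 deliver 4→0: —
step 34 deliver 0→1: 1={part,t=3,log=p}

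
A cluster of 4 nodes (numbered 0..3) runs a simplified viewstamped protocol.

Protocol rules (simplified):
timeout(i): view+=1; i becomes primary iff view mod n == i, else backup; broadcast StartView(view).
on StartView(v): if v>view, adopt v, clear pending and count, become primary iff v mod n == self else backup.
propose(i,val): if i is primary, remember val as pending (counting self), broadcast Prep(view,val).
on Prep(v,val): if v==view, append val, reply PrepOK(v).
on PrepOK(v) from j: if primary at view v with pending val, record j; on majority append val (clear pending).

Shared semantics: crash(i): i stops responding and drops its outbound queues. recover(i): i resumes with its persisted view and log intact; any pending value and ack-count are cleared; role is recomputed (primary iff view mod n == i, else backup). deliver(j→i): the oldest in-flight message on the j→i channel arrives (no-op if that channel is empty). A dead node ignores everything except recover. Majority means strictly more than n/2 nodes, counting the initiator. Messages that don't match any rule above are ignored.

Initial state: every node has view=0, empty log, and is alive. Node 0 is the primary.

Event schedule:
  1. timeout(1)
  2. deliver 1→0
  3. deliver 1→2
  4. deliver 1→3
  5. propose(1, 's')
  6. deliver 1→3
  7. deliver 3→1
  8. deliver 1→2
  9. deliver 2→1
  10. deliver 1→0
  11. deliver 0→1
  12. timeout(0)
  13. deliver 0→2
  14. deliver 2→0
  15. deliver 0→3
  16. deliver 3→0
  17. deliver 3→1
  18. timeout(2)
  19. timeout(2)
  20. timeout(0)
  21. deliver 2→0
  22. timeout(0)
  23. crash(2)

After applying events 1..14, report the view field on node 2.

2

1. timeout(1):  <1:prim v1 ->
2. deliver 1→0:  <0:back v1 ->
3. deliver 1→2:  <2:back v1 ->
4. deliver 1→3:  <3:back v1 ->
5. propose(1,'s'):  nop
6. deliver 1→3:  <3:back v1 s>
7. deliver 3→1:  nop
8. deliver 1→2:  <2:back v1 s>
9. deliver 2→1:  <1:prim v1 s>
10. deliver 1→0:  <0:back v1 s>
11. deliver 0→1:  nop
12. timeout(0):  <0:back v2 s>
13. deliver 0→2:  <2:prim v2 s>
14. deliver 2→0:  nop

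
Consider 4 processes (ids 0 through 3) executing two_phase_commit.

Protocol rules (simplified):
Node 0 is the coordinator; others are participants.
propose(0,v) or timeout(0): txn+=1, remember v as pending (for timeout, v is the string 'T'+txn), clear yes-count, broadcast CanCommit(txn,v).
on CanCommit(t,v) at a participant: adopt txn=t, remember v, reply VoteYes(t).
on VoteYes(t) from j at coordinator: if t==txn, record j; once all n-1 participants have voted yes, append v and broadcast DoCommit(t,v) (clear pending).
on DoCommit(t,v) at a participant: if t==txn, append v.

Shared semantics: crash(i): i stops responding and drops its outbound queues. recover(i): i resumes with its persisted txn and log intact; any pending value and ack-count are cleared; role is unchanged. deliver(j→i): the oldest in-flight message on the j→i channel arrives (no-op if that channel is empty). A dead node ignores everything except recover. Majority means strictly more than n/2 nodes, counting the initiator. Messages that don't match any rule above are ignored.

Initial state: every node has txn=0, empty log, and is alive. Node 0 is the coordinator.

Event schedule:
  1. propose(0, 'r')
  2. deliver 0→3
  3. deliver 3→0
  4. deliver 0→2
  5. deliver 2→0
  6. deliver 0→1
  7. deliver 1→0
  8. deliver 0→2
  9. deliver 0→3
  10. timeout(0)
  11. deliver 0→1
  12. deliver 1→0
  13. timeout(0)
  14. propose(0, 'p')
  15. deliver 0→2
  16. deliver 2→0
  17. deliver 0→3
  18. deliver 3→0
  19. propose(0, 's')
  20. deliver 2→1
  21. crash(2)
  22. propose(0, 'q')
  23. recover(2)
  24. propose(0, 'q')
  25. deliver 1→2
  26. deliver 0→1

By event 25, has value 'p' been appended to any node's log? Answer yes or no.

[1] propose(0,'r') → N0(coor t1 [-])
[2] deliver 0→3 → N3(part t1 [-])
[3] deliver 3→0 → ∅
[4] deliver 0→2 → N2(part t1 [-])
[5] deliver 2→0 → ∅
[6] deliver 0→1 → N1(part t1 [-])
[7] deliver 1→0 → N0(coor t1 [r])
[8] deliver 0→2 → N2(part t1 [r])
[9] deliver 0→3 → N3(part t1 [r])
[10] timeout(0) → N0(coor t2 [r])
[11] deliver 0→1 → N1(part t1 [r])
[12] deliver 1→0 → ∅
[13] timeout(0) → N0(coor t3 [r])
[14] propose(0,'p') → N0(coor t4 [r])
[15] deliver 0→2 → N2(part t2 [r])
[16] deliver 2→0 → ∅
[17] deliver 0→3 → N3(part t2 [r])
[18] deliver 3→0 → ∅
[19] propose(0,'s') → N0(coor t5 [r])
[20] deliver 2→1 → ∅
[21] crash(2) → N2(✗part t2 [r])
[22] propose(0,'q') → N0(coor t6 [r])
[23] recover(2) → N2(part t2 [r])
[24] propose(0,'q') → N0(coor t7 [r])
[25] deliver 1→2 → ∅

no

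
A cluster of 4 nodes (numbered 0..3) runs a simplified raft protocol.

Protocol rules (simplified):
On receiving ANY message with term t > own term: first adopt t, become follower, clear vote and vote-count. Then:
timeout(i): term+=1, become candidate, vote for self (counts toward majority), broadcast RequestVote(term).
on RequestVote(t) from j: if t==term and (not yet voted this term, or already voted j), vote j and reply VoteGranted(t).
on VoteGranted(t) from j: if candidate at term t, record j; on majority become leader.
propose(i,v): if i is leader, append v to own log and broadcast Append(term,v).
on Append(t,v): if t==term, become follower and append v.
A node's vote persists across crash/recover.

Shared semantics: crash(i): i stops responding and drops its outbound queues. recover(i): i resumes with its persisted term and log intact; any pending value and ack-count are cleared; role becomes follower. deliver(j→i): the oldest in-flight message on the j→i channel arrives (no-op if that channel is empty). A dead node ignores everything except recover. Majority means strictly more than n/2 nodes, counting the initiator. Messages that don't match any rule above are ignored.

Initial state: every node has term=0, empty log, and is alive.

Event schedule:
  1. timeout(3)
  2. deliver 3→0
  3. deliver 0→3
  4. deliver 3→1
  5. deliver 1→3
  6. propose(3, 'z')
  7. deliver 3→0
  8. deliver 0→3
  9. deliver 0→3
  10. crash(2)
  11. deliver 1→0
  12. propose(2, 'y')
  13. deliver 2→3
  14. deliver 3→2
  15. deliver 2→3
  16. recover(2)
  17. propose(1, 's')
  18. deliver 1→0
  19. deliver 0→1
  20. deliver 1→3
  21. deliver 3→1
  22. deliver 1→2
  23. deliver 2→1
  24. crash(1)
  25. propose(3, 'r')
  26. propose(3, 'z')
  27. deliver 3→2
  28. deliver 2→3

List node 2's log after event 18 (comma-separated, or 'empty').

after 1 — timeout(3): n3:cand/t1/[-]
after 2 — deliver 3→0: n0:foll/t1/[-]
after 3 — deliver 0→3: ·
after 4 — deliver 3→1: n1:foll/t1/[-]
after 5 — deliver 1→3: n3:lead/t1/[-]
after 6 — propose(3,'z'): n3:lead/t1/[z]
after 7 — deliver 3→0: n0:foll/t1/[z]
after 8 — deliver 0→3: ·
after 9 — deliver 0→3: ·
after 10 — crash(2): n2:✗foll/t0/[-]
after 11 — deliver 1→0: ·
after 12 — propose(2,'y'): ·
after 13 — deliver 2→3: ·
after 14 — deliver 3→2: ·
after 15 — deliver 2→3: ·
after 16 — recover(2): n2:foll/t0/[-]
after 17 — propose(1,'s'): ·
after 18 — deliver 1→0: ·

empty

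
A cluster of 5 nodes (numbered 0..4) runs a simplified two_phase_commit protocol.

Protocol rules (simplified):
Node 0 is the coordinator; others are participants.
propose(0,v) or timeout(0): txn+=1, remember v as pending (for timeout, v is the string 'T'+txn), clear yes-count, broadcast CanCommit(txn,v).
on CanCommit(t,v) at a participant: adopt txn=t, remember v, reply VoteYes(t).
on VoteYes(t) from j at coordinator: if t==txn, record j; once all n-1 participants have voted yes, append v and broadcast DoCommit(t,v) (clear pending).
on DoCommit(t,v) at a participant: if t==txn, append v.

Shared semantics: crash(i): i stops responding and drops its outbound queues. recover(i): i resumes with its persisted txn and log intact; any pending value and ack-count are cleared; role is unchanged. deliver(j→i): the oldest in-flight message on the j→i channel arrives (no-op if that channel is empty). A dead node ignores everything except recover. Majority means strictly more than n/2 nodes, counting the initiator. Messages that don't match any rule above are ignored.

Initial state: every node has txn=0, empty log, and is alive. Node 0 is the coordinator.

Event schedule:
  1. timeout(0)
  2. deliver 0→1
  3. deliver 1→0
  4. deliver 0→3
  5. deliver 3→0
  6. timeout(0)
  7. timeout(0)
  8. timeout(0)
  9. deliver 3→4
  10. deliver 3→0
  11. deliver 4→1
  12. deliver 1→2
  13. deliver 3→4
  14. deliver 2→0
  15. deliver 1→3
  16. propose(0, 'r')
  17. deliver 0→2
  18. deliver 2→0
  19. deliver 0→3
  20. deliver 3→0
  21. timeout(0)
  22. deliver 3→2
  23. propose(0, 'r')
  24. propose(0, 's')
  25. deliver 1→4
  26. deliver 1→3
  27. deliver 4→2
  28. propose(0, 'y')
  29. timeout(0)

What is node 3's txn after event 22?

2

after 1 — timeout(0): n0:coor/t1/[-]
after 2 — deliver 0→1: n1:part/t1/[-]
after 3 — deliver 1→0: ·
after 4 — deliver 0→3: n3:part/t1/[-]
after 5 — deliver 3→0: ·
after 6 — timeout(0): n0:coor/t2/[-]
after 7 — timeout(0): n0:coor/t3/[-]
after 8 — timeout(0): n0:coor/t4/[-]
after 9 — deliver 3→4: ·
after 10 — deliver 3→0: ·
after 11 — deliver 4→1: ·
after 12 — deliver 1→2: ·
after 13 — deliver 3→4: ·
after 14 — deliver 2→0: ·
after 15 — deliver 1→3: ·
after 16 — propose(0,'r'): n0:coor/t5/[-]
after 17 — deliver 0→2: n2:part/t1/[-]
after 18 — deliver 2→0: ·
after 19 — deliver 0→3: n3:part/t2/[-]
after 20 — deliver 3→0: ·
after 21 — timeout(0): n0:coor/t6/[-]
after 22 — deliver 3→2: ·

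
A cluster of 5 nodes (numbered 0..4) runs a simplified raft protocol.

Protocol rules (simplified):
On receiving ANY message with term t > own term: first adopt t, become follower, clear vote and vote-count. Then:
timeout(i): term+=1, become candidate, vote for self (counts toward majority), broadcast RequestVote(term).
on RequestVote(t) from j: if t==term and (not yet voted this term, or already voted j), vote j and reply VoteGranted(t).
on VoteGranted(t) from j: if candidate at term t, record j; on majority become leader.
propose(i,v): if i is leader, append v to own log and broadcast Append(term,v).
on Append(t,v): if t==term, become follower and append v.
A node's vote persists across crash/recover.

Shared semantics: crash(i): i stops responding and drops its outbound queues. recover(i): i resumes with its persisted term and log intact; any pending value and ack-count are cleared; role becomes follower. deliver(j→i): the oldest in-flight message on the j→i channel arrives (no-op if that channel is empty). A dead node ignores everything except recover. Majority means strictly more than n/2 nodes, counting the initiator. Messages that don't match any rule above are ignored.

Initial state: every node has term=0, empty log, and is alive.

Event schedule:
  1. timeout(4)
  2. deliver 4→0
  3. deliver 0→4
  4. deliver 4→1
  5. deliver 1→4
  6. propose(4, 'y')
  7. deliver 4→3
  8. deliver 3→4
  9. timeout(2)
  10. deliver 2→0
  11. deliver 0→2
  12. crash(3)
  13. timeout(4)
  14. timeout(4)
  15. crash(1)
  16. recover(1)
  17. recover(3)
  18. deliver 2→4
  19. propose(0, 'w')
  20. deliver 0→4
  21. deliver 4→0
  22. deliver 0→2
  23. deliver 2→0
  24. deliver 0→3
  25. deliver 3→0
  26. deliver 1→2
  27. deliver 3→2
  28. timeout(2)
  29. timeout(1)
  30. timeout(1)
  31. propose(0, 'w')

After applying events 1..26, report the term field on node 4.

1. timeout(4):  <4:cand t1 ->
2. deliver 4→0:  <0:foll t1 ->
3. deliver 0→4:  nop
4. deliver 4→1:  <1:foll t1 ->
5. deliver 1→4:  <4:lead t1 ->
6. propose(4,'y'):  <4:lead t1 y>
7. deliver 4→3:  <3:foll t1 ->
8. deliver 3→4:  nop
9. timeout(2):  <2:cand t1 ->
10. deliver 2→0:  nop
11. deliver 0→2:  nop
12. crash(3):  <3:✗foll t1 ->
13. timeout(4):  <4:cand t2 y>
14. timeout(4):  <4:cand t3 y>
15. crash(1):  <1:✗foll t1 ->
16. recover(1):  <1:foll t1 ->
17. recover(3):  <3:foll t1 ->
18. deliver 2→4:  nop
19. propose(0,'w'):  nop
20. deliver 0→4:  nop
21. deliver 4→0:  <0:foll t1 y>
22. deliver 0→2:  nop
23. deliver 2→0:  nop
24. deliver 0→3:  nop
25. deliver 3→0:  nop
26. deliver 1→2:  nop

3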